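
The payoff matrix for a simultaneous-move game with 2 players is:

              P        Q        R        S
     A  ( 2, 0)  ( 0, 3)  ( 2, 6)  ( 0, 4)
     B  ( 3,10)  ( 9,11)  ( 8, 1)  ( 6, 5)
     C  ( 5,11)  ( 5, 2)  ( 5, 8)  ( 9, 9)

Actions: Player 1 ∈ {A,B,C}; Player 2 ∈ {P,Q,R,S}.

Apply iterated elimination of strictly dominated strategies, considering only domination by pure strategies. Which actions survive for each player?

P1 drop A (B beats it: P:3>2 Q:9>0 R:8>2 S:6>0)
P2 drop R (P beats it: B:10>1 C:11>8)
P2 drop S (P beats it: B:10>5 C:11>9)
P1→{B,C} P2→{P,Q}

IESDS → P1:{B,C} P2:{P,Q}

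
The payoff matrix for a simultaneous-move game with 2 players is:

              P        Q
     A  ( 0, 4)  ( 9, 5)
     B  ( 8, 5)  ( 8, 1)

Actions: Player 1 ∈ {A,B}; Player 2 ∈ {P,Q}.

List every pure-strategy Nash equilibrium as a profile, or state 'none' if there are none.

(A,P): not NE [P1→B gives 8>0; P2→Q gives 5>4]
(A,Q): NE
(B,P): NE
(B,Q): not NE [P1→A gives 9>8; P2→P gives 5>1]

NE set: (A,Q), (B,P)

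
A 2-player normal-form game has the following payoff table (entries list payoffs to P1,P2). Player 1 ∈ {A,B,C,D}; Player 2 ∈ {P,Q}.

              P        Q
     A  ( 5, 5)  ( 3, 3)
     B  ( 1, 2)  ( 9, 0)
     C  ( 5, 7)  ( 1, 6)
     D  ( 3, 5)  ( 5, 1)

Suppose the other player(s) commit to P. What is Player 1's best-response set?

BR_1 = {A,C}

u_1(A vs P) = 5
u_1(B vs P) = 1
u_1(C vs P) = 5
u_1(D vs P) = 3
max payoff 5 at {A,C}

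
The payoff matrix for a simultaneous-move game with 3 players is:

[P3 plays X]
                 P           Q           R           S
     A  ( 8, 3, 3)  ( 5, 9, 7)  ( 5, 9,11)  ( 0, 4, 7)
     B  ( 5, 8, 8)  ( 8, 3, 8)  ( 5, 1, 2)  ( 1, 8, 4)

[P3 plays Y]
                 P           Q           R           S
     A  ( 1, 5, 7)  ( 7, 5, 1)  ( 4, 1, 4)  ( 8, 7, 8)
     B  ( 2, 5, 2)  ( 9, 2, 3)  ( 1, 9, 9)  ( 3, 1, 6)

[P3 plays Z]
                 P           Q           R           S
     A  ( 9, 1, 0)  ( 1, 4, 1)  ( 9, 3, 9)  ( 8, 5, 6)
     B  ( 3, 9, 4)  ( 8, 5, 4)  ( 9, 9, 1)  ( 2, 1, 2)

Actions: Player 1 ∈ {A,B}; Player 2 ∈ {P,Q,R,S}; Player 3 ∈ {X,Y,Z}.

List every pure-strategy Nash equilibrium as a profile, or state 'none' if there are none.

(A,P,X): not NE [P2→R gives 9>3; P3→Y gives 7>3]
(A,P,Y): not NE [P1→B gives 2>1; P2→S gives 7>5]
(A,P,Z): not NE [P2→S gives 5>1; P3→Y gives 7>0]
(A,Q,X): not NE [P1→B gives 8>5]
(A,Q,Y): not NE [P1→B gives 9>7; P2→S gives 7>5; P3→X gives 7>1]
(A,Q,Z): not NE [P1→B gives 8>1; P2→S gives 5>4; P3→X gives 7>1]
(A,R,X): NE
(A,R,Y): not NE [P2→S gives 7>1; P3→X gives 11>4]
(A,R,Z): not NE [P2→S gives 5>3; P3→X gives 11>9]
(A,S,X): not NE [P1→B gives 1>0; P2→R gives 9>4; P3→Y gives 8>7]
(A,S,Y): NE
(A,S,Z): not NE [P3→Y gives 8>6]
(B,P,X): not NE [P1→A gives 8>5]
(B,P,Y): not NE [P2→R gives 9>5; P3→X gives 8>2]
(B,P,Z): not NE [P1→A gives 9>3; P3→X gives 8>4]
(B,Q,X): not NE [P2→S gives 8>3]
(B,Q,Y): not NE [P2→R gives 9>2; P3→X gives 8>3]
(B,Q,Z): not NE [P2→R gives 9>5; P3→X gives 8>4]
(B,R,X): not NE [P2→S gives 8>1; P3→Y gives 9>2]
(B,R,Y): not NE [P1→A gives 4>1]
(B,R,Z): not NE [P3→Y gives 9>1]
(B,S,X): not NE [P3→Y gives 6>4]
(B,S,Y): not NE [P1→A gives 8>3; P2→R gives 9>1]
(B,S,Z): not NE [P1→A gives 8>2; P2→R gives 9>1; P3→Y gives 6>2]

PSNE = {(A,R,X), (A,S,Y)}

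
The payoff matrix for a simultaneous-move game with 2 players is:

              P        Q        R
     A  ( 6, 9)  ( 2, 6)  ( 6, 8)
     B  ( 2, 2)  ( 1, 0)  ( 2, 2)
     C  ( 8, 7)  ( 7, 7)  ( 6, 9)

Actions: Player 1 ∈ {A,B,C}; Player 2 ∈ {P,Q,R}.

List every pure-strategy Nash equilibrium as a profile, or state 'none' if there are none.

Nash profiles: (C,R)

(A,P): not NE [P1→C gives 8>6]
(A,Q): not NE [P1→C gives 7>2; P2→P gives 9>6]
(A,R): not NE [P2→P gives 9>8]
(B,P): not NE [P1→C gives 8>2]
(B,Q): not NE [P1→C gives 7>1; P2→R gives 2>0]
(B,R): not NE [P1→C gives 6>2]
(C,P): not NE [P2→R gives 9>7]
(C,Q): not NE [P2→R gives 9>7]
(C,R): NE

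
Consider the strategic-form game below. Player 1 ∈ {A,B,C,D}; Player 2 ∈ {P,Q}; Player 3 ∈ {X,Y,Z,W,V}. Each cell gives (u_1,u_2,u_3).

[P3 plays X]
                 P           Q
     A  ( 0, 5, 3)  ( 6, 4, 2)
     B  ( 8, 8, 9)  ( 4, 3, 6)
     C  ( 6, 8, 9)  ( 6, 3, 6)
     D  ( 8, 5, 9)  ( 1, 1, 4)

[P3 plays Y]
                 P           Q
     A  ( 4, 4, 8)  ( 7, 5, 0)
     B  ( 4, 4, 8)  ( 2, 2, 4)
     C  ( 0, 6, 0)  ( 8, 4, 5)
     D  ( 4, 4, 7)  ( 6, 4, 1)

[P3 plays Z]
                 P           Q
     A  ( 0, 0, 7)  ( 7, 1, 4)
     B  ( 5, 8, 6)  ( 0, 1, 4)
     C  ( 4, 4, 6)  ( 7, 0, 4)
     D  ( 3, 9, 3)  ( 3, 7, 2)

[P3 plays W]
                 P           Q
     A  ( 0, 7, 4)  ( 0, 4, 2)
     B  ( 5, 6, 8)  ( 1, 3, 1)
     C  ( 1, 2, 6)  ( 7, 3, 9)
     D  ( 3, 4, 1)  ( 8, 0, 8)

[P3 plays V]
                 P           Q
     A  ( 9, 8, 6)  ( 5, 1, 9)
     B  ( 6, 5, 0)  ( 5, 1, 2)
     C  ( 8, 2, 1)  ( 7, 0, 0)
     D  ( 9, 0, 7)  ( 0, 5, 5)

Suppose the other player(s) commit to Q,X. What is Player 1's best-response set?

BR_1 = {A,C}

u_1(A vs Q,X) = 6
u_1(B vs Q,X) = 4
u_1(C vs Q,X) = 6
u_1(D vs Q,X) = 1
max payoff 6 at {A,C}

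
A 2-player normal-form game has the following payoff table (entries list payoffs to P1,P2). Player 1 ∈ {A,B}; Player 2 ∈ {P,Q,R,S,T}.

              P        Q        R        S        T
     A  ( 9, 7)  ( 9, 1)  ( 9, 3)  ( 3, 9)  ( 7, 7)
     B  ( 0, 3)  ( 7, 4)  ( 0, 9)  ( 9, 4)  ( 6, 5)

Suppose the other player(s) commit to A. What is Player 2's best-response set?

u_2(P vs A) = 7
u_2(Q vs A) = 1
u_2(R vs A) = 3
u_2(S vs A) = 9
u_2(T vs A) = 7
max payoff 9 at {S}

P2 best: {S}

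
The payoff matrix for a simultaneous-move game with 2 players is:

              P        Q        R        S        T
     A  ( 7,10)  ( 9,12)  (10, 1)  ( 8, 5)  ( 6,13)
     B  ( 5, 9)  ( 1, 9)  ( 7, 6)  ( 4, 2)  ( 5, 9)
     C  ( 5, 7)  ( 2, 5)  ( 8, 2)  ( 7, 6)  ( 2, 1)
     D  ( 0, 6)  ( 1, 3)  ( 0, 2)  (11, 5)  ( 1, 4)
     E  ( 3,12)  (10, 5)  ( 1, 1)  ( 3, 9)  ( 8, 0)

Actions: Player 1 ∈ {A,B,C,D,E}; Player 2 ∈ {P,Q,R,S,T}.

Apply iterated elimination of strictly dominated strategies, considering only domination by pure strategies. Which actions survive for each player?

Survivors P1:{A,E} P2:{P,Q,T}

P1 drop B (A beats it: P:7>5 Q:9>1 R:10>7 S:8>4 T:6>5)
P1 drop C (A beats it: P:7>5 Q:9>2 R:10>8 S:8>7 T:6>2)
P2 drop R (P beats it: A:10>1 D:6>2 E:12>1)
P2 drop S (P beats it: A:10>5 D:6>5 E:12>9)
P1 drop D (A beats it: P:7>0 Q:9>1 T:6>1)
P1→{A,E} P2→{P,Q,T}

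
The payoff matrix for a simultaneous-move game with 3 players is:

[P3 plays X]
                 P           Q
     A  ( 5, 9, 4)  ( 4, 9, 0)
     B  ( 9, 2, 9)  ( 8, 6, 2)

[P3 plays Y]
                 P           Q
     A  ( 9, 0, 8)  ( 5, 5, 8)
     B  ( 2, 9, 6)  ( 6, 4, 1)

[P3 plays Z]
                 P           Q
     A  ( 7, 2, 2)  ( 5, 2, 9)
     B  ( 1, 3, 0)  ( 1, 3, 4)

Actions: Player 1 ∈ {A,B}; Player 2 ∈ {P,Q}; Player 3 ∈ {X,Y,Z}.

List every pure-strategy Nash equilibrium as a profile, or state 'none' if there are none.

(A,P,X): not NE [P1→B gives 9>5; P3→Y gives 8>4]
(A,P,Y): not NE [P2→Q gives 5>0]
(A,P,Z): not NE [P3→Y gives 8>2]
(A,Q,X): not NE [P1→B gives 8>4; P3→Z gives 9>0]
(A,Q,Y): not NE [P1→B gives 6>5; P3→Z gives 9>8]
(A,Q,Z): NE
(B,P,X): not NE [P2→Q gives 6>2]
(B,P,Y): not NE [P1→A gives 9>2; P3→X gives 9>6]
(B,P,Z): not NE [P1→A gives 7>1; P3→X gives 9>0]
(B,Q,X): not NE [P3→Z gives 4>2]
(B,Q,Y): not NE [P2→P gives 9>4; P3→Z gives 4>1]
(B,Q,Z): not NE [P1→A gives 5>1]

NE set: (A,Q,Z)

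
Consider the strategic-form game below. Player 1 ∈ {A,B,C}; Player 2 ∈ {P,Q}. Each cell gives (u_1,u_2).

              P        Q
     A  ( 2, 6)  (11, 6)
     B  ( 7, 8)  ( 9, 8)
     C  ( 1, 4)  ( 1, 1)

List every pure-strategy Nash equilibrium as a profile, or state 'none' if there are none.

(A,P): not NE [P1→B gives 7>2]
(A,Q): NE
(B,P): NE
(B,Q): not NE [P1→A gives 11>9]
(C,P): not NE [P1→B gives 7>1]
(C,Q): not NE [P1→A gives 11>1; P2→P gives 4>1]

PSNE = {(A,Q), (B,P)}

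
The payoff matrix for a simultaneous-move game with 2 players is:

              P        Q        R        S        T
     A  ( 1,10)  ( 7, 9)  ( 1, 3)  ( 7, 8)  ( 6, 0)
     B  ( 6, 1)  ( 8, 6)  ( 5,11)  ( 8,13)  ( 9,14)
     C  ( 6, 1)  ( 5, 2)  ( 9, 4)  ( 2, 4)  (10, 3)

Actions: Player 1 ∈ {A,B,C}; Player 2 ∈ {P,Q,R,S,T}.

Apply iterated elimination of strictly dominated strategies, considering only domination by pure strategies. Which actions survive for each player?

P1 drop A (B beats it: P:6>1 Q:8>7 R:5>1 S:8>7 T:9>6)
P2 drop P (Q beats it: B:6>1 C:2>1)
P2 drop Q (R beats it: B:11>6 C:4>2)
P1→{B,C} P2→{R,S,T}

Remaining: P1:{B,C} P2:{R,S,T}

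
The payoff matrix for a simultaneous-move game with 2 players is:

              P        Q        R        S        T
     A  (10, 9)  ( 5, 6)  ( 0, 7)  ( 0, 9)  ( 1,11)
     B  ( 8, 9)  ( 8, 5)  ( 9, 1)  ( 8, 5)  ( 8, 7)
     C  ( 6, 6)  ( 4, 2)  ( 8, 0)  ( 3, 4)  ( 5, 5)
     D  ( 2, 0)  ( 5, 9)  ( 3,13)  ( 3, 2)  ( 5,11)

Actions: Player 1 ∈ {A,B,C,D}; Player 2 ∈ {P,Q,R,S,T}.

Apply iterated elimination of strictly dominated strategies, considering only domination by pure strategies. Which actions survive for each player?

Remaining: P1:{A,B} P2:{P,T}

P1 drop C (B beats it: P:8>6 Q:8>4 R:9>8 S:8>3 T:8>5)
P1 drop D (B beats it: P:8>2 Q:8>5 R:9>3 S:8>3 T:8>5)
P2 drop Q (P beats it: A:9>6 B:9>5)
P2 drop R (P beats it: A:9>7 B:9>1)
P2 drop S (T beats it: A:11>9 B:7>5)
P1→{A,B} P2→{P,T}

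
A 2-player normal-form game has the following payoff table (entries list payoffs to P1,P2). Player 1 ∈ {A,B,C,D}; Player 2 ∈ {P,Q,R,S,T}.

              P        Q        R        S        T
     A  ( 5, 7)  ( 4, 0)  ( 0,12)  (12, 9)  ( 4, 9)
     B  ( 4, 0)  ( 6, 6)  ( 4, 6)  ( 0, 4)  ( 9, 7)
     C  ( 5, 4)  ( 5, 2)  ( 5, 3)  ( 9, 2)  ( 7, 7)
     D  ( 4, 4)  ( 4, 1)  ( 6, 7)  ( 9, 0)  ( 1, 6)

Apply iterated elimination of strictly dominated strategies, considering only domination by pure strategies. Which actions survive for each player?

P2 drop P (T beats it: A:9>7 B:7>0 C:7>4 D:6>4)
P2 drop Q (T beats it: A:9>0 B:7>6 C:7>2 D:6>1)
P2 drop S (R beats it: A:12>9 B:6>4 C:3>2 D:7>0)
P1 drop A (B beats it: R:4>0 T:9>4)
P1→{B,C,D} P2→{R,T}

IESDS → P1:{B,C,D} P2:{R,T}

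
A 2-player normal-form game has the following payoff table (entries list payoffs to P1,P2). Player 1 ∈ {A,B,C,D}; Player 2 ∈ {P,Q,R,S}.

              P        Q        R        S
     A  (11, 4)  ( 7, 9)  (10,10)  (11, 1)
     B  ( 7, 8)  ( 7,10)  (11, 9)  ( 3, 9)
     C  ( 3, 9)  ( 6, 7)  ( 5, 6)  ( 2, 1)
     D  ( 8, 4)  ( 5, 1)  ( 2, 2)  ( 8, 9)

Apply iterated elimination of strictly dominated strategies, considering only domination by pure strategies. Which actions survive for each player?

P1 drop C (A beats it: P:11>3 Q:7>6 R:10>5 S:11>2)
P1 drop D (A beats it: P:11>8 Q:7>5 R:10>2 S:11>8)
P2 drop P (Q beats it: A:9>4 B:10>8)
P2 drop S (Q beats it: A:9>1 B:10>9)
P1→{A,B} P2→{Q,R}

Survivors P1:{A,B} P2:{Q,R}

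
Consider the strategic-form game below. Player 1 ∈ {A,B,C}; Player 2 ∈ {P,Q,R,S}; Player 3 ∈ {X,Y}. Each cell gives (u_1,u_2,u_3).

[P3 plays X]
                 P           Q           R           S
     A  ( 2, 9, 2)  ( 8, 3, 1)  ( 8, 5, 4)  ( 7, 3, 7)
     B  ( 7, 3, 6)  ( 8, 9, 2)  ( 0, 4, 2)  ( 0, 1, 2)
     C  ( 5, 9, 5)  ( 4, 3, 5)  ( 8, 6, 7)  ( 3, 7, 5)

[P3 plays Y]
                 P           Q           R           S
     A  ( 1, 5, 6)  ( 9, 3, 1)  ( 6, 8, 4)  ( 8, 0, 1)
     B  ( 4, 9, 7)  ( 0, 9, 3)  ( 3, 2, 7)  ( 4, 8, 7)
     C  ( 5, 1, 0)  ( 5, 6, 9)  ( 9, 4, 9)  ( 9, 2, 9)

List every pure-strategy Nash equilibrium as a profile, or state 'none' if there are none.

(A,P,X): not NE [P1→B gives 7>2; P3→Y gives 6>2]
(A,P,Y): not NE [P1→C gives 5>1; P2→R gives 8>5]
(A,Q,X): not NE [P2→P gives 9>3]
(A,Q,Y): not NE [P2→R gives 8>3]
(A,R,X): not NE [P2→P gives 9>5]
(A,R,Y): not NE [P1→C gives 9>6]
(A,S,X): not NE [P2→P gives 9>3]
(A,S,Y): not NE [P1→C gives 9>8; P2→R gives 8>0; P3→X gives 7>1]
(B,P,X): not NE [P2→Q gives 9>3; P3→Y gives 7>6]
(B,P,Y): not NE [P1→C gives 5>4]
(B,Q,X): not NE [P3→Y gives 3>2]
(B,Q,Y): not NE [P1→A gives 9>0]
(B,R,X): not NE [P1→C gives 8>0; P2→Q gives 9>4; P3→Y gives 7>2]
(B,R,Y): not NE [P1→C gives 9>3; P2→Q gives 9>2]
(B,S,X): not NE [P1→A gives 7>0; P2→Q gives 9>1; P3→Y gives 7>2]
(B,S,Y): not NE [P1→C gives 9>4; P2→Q gives 9>8]
(C,P,X): not NE [P1→B gives 7>5]
(C,P,Y): not NE [P2→Q gives 6>1; P3→X gives 5>0]
(C,Q,X): not NE [P1→B gives 8>4; P2→P gives 9>3; P3→Y gives 9>5]
(C,Q,Y): not NE [P1→A gives 9>5]
(C,R,X): not NE [P2→P gives 9>6; P3→Y gives 9>7]
(C,R,Y): not NE [P2→Q gives 6>4]
(C,S,X): not NE [P1→A gives 7>3; P2→P gives 9>7; P3→Y gives 9>5]
(C,S,Y): not NE [P2→Q gives 6>2]

PSNE: ∅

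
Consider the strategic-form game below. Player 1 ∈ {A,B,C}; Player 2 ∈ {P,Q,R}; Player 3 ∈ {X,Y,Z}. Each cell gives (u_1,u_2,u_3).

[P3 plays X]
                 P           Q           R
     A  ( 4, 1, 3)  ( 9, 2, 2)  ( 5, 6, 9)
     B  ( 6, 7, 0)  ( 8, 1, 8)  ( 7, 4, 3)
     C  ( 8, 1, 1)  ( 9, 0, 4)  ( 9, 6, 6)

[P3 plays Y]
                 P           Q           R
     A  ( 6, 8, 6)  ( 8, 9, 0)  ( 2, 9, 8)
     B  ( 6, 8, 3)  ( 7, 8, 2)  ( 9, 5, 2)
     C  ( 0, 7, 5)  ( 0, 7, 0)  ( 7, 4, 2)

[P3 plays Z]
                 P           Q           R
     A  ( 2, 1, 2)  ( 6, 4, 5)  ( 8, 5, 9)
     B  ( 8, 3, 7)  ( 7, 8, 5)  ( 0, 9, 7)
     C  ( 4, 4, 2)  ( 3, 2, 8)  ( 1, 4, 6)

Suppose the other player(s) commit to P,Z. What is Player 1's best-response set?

u_1(A vs P,Z) = 2
u_1(B vs P,Z) = 8
u_1(C vs P,Z) = 4
max payoff 8 at {B}

P1 best: {B}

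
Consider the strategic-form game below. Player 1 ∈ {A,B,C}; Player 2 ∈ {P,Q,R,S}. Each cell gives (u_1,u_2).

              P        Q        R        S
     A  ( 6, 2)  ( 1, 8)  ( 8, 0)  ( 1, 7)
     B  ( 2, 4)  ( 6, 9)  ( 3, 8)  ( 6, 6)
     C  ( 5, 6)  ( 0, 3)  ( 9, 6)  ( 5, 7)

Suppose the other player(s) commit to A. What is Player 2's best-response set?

BR_2 = {Q}

u_2(P vs A) = 2
u_2(Q vs A) = 8
u_2(R vs A) = 0
u_2(S vs A) = 7
max payoff 8 at {Q}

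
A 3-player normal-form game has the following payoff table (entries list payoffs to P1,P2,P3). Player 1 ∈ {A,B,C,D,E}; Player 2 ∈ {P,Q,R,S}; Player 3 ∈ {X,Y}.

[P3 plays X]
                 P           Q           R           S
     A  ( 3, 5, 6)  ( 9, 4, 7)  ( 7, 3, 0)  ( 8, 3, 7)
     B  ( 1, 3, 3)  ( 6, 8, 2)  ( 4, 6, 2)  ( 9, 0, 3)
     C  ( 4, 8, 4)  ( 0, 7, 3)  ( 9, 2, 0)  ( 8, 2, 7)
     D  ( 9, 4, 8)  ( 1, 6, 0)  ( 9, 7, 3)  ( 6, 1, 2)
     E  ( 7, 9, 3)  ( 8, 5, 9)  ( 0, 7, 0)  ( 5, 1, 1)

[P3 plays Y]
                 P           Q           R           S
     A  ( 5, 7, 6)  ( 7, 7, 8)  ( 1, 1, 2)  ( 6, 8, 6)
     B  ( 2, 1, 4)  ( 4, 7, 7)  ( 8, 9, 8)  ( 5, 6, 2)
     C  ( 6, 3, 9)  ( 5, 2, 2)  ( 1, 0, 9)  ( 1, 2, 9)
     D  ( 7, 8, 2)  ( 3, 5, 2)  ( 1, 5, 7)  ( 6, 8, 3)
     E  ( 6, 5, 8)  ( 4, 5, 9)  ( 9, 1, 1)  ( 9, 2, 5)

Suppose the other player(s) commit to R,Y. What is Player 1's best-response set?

u_1(A vs R,Y) = 1
u_1(B vs R,Y) = 8
u_1(C vs R,Y) = 1
u_1(D vs R,Y) = 1
u_1(E vs R,Y) = 9
max payoff 9 at {E}

BR_1 = {E}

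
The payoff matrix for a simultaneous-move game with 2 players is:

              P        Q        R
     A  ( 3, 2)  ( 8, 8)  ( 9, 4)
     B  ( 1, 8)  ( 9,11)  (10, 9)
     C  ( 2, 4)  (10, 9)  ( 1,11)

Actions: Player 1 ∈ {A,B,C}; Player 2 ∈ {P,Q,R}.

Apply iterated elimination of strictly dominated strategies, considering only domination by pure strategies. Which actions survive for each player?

Remaining: P1:{B,C} P2:{Q,R}

P2 drop P (Q beats it: A:8>2 B:11>8 C:9>4)
P1 drop A (B beats it: Q:9>8 R:10>9)
P1→{B,C} P2→{Q,R}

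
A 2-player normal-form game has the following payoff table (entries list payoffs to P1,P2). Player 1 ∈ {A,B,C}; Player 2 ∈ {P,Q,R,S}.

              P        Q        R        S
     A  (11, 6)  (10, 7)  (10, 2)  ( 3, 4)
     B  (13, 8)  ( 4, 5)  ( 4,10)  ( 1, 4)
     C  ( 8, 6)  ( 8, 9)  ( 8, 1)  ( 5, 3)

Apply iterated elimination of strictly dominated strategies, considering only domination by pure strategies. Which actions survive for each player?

P2 drop S (P beats it: A:6>4 B:8>4 C:6>3)
P1 drop C (A beats it: P:11>8 Q:10>8 R:10>8)
P1→{A,B} P2→{P,Q,R}

Survivors P1:{A,B} P2:{P,Q,R}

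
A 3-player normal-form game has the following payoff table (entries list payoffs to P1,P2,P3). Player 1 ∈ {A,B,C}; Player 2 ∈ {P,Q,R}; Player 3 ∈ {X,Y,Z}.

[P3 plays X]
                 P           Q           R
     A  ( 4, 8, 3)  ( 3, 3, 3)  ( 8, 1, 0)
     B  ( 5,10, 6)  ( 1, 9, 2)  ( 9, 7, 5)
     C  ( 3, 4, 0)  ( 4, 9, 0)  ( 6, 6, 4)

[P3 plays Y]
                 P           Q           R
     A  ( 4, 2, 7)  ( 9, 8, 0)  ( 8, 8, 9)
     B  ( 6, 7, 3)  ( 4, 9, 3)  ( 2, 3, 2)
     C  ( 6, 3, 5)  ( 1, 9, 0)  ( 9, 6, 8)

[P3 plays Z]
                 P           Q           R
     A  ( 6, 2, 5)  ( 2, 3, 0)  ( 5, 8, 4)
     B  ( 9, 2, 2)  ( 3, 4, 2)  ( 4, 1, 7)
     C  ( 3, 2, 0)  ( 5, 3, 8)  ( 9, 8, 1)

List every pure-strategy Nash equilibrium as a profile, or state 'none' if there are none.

PSNE = {(B,P,X)}

(A,P,X): not NE [P1→B gives 5>4; P3→Y gives 7>3]
(A,P,Y): not NE [P1→C gives 6>4; P2→R gives 8>2]
(A,P,Z): not NE [P1→B gives 9>6; P2→R gives 8>2; P3→Y gives 7>5]
(A,Q,X): not NE [P1→C gives 4>3; P2→P gives 8>3]
(A,Q,Y): not NE [P3→X gives 3>0]
(A,Q,Z): not NE [P1→C gives 5>2; P2→R gives 8>3; P3→X gives 3>0]
(A,R,X): not NE [P1→B gives 9>8; P2→P gives 8>1; P3→Y gives 9>0]
(A,R,Y): not NE [P1→C gives 9>8]
(A,R,Z): not NE [P1→C gives 9>5; P3→Y gives 9>4]
(B,P,X): NE
(B,P,Y): not NE [P2→Q gives 9>7; P3→X gives 6>3]
(B,P,Z): not NE [P2→Q gives 4>2; P3→X gives 6>2]
(B,Q,X): not NE [P1→C gives 4>1; P2→P gives 10>9; P3→Y gives 3>2]
(B,Q,Y): not NE [P1→A gives 9>4]
(B,Q,Z): not NE [P1→C gives 5>3; P3→Y gives 3>2]
(B,R,X): not NE [P2→P gives 10>7; P3→Z gives 7>5]
(B,R,Y): not NE [P1→C gives 9>2; P2→Q gives 9>3; P3→Z gives 7>2]
(B,R,Z): not NE [P1→C gives 9>4; P2→Q gives 4>1]
(C,P,X): not NE [P1→B gives 5>3; P2→Q gives 9>4; P3→Y gives 5>0]
(C,P,Y): not NE [P2→Q gives 9>3]
(C,P,Z): not NE [P1→B gives 9>3; P2→R gives 8>2; P3→Y gives 5>0]
(C,Q,X): not NE [P3→Z gives 8>0]
(C,Q,Y): not NE [P1→A gives 9>1; P3→Z gives 8>0]
(C,Q,Z): not NE [P2→R gives 8>3]
(C,R,X): not NE [P1→B gives 9>6; P2→Q gives 9>6; P3→Y gives 8>4]
(C,R,Y): not NE [P2→Q gives 9>6]
(C,R,Z): not NE [P3→Y gives 8>1]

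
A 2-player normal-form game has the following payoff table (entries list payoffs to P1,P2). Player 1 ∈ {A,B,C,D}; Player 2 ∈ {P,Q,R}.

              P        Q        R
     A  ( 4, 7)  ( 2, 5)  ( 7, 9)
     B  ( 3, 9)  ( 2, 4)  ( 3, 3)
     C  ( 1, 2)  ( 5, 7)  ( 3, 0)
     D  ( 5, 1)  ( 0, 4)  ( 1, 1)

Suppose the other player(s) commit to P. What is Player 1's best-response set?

P1 best: {D}

u_1(A vs P) = 4
u_1(B vs P) = 3
u_1(C vs P) = 1
u_1(D vs P) = 5
max payoff 5 at {D}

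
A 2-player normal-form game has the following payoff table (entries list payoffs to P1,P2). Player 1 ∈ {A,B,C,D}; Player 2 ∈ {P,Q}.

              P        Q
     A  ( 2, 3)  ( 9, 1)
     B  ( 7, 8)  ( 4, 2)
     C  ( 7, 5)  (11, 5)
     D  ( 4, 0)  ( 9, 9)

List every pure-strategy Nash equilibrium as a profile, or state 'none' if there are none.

NE set: (B,P), (C,P), (C,Q)

(A,P): not NE [P1→C gives 7>2]
(A,Q): not NE [P1→C gives 11>9; P2→P gives 3>1]
(B,P): NE
(B,Q): not NE [P1→C gives 11>4; P2→P gives 8>2]
(C,P): NE
(C,Q): NE
(D,P): not NE [P1→C gives 7>4; P2→Q gives 9>0]
(D,Q): not NE [P1→C gives 11>9]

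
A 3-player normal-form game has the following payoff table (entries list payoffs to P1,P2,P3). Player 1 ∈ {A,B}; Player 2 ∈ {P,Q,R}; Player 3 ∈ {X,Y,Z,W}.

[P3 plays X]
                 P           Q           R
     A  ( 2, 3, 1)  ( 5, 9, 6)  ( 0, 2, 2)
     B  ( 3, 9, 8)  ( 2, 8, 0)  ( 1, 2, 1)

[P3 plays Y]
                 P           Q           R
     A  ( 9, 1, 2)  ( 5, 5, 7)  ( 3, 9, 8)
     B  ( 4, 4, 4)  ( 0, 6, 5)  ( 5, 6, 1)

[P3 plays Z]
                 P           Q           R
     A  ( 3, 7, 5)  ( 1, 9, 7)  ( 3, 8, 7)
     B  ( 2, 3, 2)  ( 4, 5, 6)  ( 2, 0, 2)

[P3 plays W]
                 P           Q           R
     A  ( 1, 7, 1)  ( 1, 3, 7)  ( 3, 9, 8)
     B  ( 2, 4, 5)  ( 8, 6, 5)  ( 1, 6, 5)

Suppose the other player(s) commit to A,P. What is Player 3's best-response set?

P3 best: {Z}

u_3(X vs A,P) = 1
u_3(Y vs A,P) = 2
u_3(Z vs A,P) = 5
u_3(W vs A,P) = 1
max payoff 5 at {Z}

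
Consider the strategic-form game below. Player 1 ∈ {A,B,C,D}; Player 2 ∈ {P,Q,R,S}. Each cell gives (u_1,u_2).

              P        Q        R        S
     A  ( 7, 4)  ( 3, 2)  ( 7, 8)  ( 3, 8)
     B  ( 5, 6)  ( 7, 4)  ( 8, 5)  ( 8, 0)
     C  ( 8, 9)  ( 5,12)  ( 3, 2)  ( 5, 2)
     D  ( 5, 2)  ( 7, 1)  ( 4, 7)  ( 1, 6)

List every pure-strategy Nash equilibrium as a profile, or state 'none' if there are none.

Equilibria: none

(A,P): not NE [P1→C gives 8>7; P2→S gives 8>4]
(A,Q): not NE [P1→D gives 7>3; P2→S gives 8>2]
(A,R): not NE [P1→B gives 8>7]
(A,S): not NE [P1→B gives 8>3]
(B,P): not NE [P1→C gives 8>5]
(B,Q): not NE [P2→P gives 6>4]
(B,R): not NE [P2→P gives 6>5]
(B,S): not NE [P2→P gives 6>0]
(C,P): not NE [P2→Q gives 12>9]
(C,Q): not NE [P1→D gives 7>5]
(C,R): not NE [P1→B gives 8>3; P2→Q gives 12>2]
(C,S): not NE [P1→B gives 8>5; P2→Q gives 12>2]
(D,P): not NE [P1→C gives 8>5; P2→R gives 7>2]
(D,Q): not NE [P2→R gives 7>1]
(D,R): not NE [P1→B gives 8>4]
(D,S): not NE [P1→B gives 8>1; P2→R gives 7>6]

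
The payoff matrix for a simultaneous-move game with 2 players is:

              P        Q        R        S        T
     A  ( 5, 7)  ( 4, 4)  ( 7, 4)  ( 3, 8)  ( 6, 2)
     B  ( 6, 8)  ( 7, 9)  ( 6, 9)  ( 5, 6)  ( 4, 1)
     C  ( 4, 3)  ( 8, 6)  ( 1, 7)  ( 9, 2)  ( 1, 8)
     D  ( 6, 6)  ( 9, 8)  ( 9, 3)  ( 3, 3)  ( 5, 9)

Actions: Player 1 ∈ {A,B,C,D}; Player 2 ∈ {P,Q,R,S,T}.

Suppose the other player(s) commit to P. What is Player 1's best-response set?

u_1(A vs P) = 5
u_1(B vs P) = 6
u_1(C vs P) = 4
u_1(D vs P) = 6
max payoff 6 at {B,D}

argmax u_1 = {B,D}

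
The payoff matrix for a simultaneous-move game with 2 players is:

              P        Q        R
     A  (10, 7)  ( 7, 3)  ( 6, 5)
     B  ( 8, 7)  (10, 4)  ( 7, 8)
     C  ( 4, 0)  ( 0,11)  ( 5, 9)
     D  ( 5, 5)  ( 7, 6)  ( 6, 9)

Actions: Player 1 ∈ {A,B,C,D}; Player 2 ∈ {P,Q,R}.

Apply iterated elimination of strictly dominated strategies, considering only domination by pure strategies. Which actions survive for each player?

P1 drop C (A beats it: P:10>4 Q:7>0 R:6>5)
P1 drop D (B beats it: P:8>5 Q:10>7 R:7>6)
P2 drop Q (P beats it: A:7>3 B:7>4)
P1→{A,B} P2→{P,R}

IESDS → P1:{A,B} P2:{P,R}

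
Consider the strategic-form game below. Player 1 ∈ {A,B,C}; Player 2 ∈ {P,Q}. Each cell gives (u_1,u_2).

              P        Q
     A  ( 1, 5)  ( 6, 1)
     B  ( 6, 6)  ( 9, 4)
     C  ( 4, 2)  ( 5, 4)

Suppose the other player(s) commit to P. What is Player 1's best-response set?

argmax u_1 = {B}

u_1(A vs P) = 1
u_1(B vs P) = 6
u_1(C vs P) = 4
max payoff 6 at {B}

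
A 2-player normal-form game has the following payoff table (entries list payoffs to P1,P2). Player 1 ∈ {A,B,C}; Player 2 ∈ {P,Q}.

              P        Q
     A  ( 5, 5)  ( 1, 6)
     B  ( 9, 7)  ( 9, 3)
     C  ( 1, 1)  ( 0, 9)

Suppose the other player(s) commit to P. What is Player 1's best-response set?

P1 best: {B}

u_1(A vs P) = 5
u_1(B vs P) = 9
u_1(C vs P) = 1
max payoff 9 at {B}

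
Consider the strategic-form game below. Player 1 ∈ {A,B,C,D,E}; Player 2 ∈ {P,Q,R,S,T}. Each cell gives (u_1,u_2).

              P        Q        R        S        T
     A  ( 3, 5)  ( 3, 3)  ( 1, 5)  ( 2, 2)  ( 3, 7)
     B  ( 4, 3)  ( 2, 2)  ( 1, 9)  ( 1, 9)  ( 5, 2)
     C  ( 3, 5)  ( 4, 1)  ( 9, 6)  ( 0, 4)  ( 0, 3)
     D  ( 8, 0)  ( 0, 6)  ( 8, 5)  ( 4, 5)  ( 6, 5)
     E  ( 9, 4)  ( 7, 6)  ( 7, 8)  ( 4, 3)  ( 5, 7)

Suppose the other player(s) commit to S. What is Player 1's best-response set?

u_1(A vs S) = 2
u_1(B vs S) = 1
u_1(C vs S) = 0
u_1(D vs S) = 4
u_1(E vs S) = 4
max payoff 4 at {D,E}

argmax u_1 = {D,E}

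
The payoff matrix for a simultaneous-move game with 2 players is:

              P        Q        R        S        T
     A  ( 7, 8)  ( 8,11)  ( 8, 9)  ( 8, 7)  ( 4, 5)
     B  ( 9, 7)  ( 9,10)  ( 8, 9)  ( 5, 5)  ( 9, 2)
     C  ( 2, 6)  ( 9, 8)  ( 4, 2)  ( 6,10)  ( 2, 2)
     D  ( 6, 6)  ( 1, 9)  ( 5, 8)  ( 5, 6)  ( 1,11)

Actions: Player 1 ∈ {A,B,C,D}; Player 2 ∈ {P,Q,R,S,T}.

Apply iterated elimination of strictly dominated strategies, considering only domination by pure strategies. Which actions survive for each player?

IESDS → P1:{A,B,C} P2:{Q,S}

P1 drop D (A beats it: P:7>6 Q:8>1 R:8>5 S:8>5 T:4>1)
P2 drop P (Q beats it: A:11>8 B:10>7 C:8>6)
P2 drop R (Q beats it: A:11>9 B:10>9 C:8>2)
P2 drop T (Q beats it: A:11>5 B:10>2 C:8>2)
P1→{A,B,C} P2→{Q,S}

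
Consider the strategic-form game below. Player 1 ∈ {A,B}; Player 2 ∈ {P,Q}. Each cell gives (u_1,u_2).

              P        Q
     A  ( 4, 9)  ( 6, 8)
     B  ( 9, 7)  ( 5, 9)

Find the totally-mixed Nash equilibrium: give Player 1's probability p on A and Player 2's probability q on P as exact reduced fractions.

P1 indiff ⇒ q·4+(1-q)·6 = q·9+(1-q)·5 ⇒ q(-5) = (1-q)(-1) ⇒ q = 1/6
P2 indiff ⇒ p·9+(1-p)·7 = p·8+(1-p)·9 ⇒ p(1) = (1-p)(2) ⇒ p = 2/3

p=2/3, q=1/6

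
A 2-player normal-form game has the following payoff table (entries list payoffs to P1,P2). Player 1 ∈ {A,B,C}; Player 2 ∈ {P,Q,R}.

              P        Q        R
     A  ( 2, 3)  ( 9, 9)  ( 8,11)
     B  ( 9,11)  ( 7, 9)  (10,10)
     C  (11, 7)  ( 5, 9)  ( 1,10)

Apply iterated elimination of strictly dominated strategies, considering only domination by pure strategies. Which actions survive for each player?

P2 drop Q (R beats it: A:11>9 B:10>9 C:10>9)
P1 drop A (B beats it: P:9>2 R:10>8)
P1→{B,C} P2→{P,R}

Survivors P1:{B,C} P2:{P,R}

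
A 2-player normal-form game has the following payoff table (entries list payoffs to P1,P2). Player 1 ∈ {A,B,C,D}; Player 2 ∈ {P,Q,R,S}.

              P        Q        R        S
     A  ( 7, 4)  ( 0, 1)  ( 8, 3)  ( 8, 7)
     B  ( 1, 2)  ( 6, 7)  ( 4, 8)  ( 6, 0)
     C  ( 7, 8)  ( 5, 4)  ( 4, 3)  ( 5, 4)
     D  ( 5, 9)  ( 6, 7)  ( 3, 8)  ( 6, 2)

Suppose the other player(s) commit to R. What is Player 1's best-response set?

u_1(A vs R) = 8
u_1(B vs R) = 4
u_1(C vs R) = 4
u_1(D vs R) = 3
max payoff 8 at {A}

argmax u_1 = {A}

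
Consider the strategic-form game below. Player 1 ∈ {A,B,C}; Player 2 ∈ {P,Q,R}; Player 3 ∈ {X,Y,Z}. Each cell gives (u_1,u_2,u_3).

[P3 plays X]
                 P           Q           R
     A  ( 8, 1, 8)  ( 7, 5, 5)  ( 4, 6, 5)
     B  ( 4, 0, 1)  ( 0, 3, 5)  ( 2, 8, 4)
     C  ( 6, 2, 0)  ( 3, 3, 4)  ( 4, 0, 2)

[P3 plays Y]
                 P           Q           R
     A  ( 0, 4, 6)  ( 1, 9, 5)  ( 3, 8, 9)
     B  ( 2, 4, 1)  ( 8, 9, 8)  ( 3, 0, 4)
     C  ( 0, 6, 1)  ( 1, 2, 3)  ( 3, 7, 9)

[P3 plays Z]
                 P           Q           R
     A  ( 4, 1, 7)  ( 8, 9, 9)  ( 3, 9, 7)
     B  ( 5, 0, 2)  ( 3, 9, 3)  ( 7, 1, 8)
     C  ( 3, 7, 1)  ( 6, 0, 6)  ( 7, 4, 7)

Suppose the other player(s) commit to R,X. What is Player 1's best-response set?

argmax u_1 = {A,C}

u_1(A vs R,X) = 4
u_1(B vs R,X) = 2
u_1(C vs R,X) = 4
max payoff 4 at {A,C}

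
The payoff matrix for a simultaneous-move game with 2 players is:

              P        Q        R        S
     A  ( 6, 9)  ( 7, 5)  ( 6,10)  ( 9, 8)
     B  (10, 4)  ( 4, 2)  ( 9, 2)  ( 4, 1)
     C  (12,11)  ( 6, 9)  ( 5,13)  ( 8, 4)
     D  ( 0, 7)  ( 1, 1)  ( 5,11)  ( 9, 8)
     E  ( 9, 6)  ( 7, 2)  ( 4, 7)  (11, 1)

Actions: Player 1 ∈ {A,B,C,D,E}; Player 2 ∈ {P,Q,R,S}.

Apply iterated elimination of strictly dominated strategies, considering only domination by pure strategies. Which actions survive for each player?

IESDS → P1:{B,C} P2:{P,R}

P2 drop Q (P beats it: A:9>5 B:4>2 C:11>9 D:7>1 E:6>2)
P2 drop S (R beats it: A:10>8 B:2>1 C:13>4 D:11>8 E:7>1)
P1 drop A (B beats it: P:10>6 R:9>6)
P1 drop D (B beats it: P:10>0 R:9>5)
P1 drop E (B beats it: P:10>9 R:9>4)
P1→{B,C} P2→{P,R}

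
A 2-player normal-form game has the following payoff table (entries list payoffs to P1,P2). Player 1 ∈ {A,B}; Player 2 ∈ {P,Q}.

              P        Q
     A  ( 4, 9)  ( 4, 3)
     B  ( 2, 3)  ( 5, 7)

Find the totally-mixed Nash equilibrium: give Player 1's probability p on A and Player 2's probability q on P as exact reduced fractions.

P1 indiff ⇒ q·4+(1-q)·4 = q·2+(1-q)·5 ⇒ q(2) = (1-q)(1) ⇒ q = 1/3
P2 indiff ⇒ p·9+(1-p)·3 = p·3+(1-p)·7 ⇒ p(6) = (1-p)(4) ⇒ p = 2/5

p=2/5, q=1/3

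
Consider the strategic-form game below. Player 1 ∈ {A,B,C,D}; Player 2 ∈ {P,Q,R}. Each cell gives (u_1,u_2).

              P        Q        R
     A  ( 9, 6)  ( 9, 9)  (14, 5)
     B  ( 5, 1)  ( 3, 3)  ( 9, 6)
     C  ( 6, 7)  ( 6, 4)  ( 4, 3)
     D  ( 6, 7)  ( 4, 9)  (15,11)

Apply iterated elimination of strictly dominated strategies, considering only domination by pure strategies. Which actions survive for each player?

P1 drop B (A beats it: P:9>5 Q:9>3 R:14>9)
P1 drop C (A beats it: P:9>6 Q:9>6 R:14>4)
P2 drop P (Q beats it: A:9>6 D:9>7)
P1→{A,D} P2→{Q,R}

Survivors P1:{A,D} P2:{Q,R}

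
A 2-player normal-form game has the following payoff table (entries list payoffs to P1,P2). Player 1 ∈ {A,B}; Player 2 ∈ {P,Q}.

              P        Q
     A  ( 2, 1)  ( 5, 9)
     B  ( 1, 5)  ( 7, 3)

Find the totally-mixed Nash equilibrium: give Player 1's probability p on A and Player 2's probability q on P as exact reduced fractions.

p=1/5, q=2/3

P1 indiff ⇒ q·2+(1-q)·5 = q·1+(1-q)·7 ⇒ q(1) = (1-q)(2) ⇒ q = 2/3
P2 indiff ⇒ p·1+(1-p)·5 = p·9+(1-p)·3 ⇒ p(-8) = (1-p)(-2) ⇒ p = 1/5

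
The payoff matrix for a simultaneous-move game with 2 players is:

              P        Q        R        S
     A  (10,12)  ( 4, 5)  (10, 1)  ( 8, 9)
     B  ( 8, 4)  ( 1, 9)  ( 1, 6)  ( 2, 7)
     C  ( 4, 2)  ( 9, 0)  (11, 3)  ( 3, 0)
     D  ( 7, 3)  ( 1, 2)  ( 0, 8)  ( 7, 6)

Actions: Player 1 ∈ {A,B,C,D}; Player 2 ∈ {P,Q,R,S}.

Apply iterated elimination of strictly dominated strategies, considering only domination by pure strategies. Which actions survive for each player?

P1 drop B (A beats it: P:10>8 Q:4>1 R:10>1 S:8>2)
P1 drop D (A beats it: P:10>7 Q:4>1 R:10>0 S:8>7)
P2 drop Q (P beats it: A:12>5 C:2>0)
P2 drop S (P beats it: A:12>9 C:2>0)
P1→{A,C} P2→{P,R}

IESDS → P1:{A,C} P2:{P,R}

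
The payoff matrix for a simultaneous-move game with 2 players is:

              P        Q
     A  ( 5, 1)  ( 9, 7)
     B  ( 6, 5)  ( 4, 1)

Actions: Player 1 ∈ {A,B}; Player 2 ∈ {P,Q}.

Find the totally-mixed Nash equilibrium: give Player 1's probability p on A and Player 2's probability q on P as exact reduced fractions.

P1 indiff ⇒ q·5+(1-q)·9 = q·6+(1-q)·4 ⇒ q(-1) = (1-q)(-5) ⇒ q = 5/6
P2 indiff ⇒ p·1+(1-p)·5 = p·7+(1-p)·1 ⇒ p(-6) = (1-p)(-4) ⇒ p = 2/5

(p,q) = (2/5, 5/6)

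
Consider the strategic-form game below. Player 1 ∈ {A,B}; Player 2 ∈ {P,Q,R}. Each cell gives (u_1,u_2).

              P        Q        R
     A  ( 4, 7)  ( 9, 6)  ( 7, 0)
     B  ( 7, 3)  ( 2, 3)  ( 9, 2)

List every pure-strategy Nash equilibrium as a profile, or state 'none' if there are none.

Nash profiles: (B,P)

(A,P): not NE [P1→B gives 7>4]
(A,Q): not NE [P2→P gives 7>6]
(A,R): not NE [P1→B gives 9>7; P2→P gives 7>0]
(B,P): NE
(B,Q): not NE [P1→A gives 9>2]
(B,R): not NE [P2→Q gives 3>2]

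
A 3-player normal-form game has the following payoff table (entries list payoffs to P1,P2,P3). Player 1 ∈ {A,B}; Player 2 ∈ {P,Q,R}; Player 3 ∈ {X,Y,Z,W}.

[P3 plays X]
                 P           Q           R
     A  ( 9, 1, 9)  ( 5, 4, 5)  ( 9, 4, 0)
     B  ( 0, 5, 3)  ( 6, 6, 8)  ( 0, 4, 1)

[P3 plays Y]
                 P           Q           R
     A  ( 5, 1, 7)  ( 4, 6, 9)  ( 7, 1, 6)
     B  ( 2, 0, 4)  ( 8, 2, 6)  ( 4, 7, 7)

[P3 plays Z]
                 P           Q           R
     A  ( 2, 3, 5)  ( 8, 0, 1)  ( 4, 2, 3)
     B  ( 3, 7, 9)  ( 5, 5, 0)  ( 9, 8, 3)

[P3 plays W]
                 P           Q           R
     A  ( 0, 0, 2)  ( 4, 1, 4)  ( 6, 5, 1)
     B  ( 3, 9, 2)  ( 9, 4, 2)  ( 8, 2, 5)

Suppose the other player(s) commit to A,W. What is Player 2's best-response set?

u_2(P vs A,W) = 0
u_2(Q vs A,W) = 1
u_2(R vs A,W) = 5
max payoff 5 at {R}

argmax u_2 = {R}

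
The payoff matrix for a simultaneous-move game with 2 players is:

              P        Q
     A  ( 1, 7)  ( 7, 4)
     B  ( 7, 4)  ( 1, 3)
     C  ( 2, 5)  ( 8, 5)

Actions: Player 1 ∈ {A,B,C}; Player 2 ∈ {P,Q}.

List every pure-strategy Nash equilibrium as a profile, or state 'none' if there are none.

Nash profiles: (B,P), (C,Q)

(A,P): not NE [P1→B gives 7>1]
(A,Q): not NE [P1→C gives 8>7; P2→P gives 7>4]
(B,P): NE
(B,Q): not NE [P1→C gives 8>1; P2→P gives 4>3]
(C,P): not NE [P1→B gives 7>2]
(C,Q): NE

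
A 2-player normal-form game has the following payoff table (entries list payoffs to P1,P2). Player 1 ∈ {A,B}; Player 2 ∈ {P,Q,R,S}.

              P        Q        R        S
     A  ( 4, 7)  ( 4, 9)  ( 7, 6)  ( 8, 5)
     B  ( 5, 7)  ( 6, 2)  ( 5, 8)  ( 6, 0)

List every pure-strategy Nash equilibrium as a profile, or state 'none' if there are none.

No pure NE.

(A,P): not NE [P1→B gives 5>4; P2→Q gives 9>7]
(A,Q): not NE [P1→B gives 6>4]
(A,R): not NE [P2→Q gives 9>6]
(A,S): not NE [P2→Q gives 9>5]
(B,P): not NE [P2→R gives 8>7]
(B,Q): not NE [P2→R gives 8>2]
(B,R): not NE [P1→A gives 7>5]
(B,S): not NE [P1→A gives 8>6; P2→R gives 8>0]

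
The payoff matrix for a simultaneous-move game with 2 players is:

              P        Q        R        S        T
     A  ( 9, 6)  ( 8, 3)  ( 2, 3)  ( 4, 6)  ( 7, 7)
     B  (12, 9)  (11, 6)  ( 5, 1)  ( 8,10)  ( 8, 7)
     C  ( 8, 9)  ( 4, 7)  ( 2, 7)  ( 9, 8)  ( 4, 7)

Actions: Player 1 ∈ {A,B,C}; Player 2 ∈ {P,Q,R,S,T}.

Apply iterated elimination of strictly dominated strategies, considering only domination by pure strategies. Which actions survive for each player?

Survivors P1:{B,C} P2:{P,S}

P1 drop A (B beats it: P:12>9 Q:11>8 R:5>2 S:8>4 T:8>7)
P2 drop Q (P beats it: B:9>6 C:9>7)
P2 drop R (P beats it: B:9>1 C:9>7)
P2 drop T (P beats it: B:9>7 C:9>7)
P1→{B,C} P2→{P,S}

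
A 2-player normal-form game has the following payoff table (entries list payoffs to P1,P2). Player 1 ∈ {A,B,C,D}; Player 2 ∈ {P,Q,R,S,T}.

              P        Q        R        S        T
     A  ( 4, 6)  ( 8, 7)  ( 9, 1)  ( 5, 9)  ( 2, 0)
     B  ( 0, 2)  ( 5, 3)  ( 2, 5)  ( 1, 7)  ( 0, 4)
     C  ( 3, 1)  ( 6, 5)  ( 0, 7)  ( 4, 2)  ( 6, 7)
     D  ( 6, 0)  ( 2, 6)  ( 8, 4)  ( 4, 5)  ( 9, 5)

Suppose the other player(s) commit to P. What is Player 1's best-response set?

P1 best: {D}

u_1(A vs P) = 4
u_1(B vs P) = 0
u_1(C vs P) = 3
u_1(D vs P) = 6
max payoff 6 at {D}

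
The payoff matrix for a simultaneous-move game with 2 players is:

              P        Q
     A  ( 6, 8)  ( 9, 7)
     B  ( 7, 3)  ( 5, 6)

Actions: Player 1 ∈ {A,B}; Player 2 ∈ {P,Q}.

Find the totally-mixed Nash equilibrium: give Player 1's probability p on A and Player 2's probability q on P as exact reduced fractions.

P1 indiff ⇒ q·6+(1-q)·9 = q·7+(1-q)·5 ⇒ q(-1) = (1-q)(-4) ⇒ q = 4/5
P2 indiff ⇒ p·8+(1-p)·3 = p·7+(1-p)·6 ⇒ p(1) = (1-p)(3) ⇒ p = 3/4

P1 mixes 3/4 on A; P2 mixes 4/5 on P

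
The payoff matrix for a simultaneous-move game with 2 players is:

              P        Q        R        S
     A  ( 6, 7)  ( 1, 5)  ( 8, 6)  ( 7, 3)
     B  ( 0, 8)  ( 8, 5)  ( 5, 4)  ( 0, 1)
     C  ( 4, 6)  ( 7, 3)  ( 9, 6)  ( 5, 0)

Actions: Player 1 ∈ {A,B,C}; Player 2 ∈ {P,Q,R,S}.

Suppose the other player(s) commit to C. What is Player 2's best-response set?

u_2(P vs C) = 6
u_2(Q vs C) = 3
u_2(R vs C) = 6
u_2(S vs C) = 0
max payoff 6 at {P,R}

argmax u_2 = {P,R}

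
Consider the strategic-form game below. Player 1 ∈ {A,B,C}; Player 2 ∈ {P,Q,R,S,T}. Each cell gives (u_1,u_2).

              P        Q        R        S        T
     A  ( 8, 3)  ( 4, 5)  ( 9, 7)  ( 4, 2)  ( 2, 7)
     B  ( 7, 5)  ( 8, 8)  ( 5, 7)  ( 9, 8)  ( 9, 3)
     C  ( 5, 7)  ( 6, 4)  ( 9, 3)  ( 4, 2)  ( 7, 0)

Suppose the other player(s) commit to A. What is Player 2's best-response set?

u_2(P vs A) = 3
u_2(Q vs A) = 5
u_2(R vs A) = 7
u_2(S vs A) = 2
u_2(T vs A) = 7
max payoff 7 at {R,T}

BR_2 = {R,T}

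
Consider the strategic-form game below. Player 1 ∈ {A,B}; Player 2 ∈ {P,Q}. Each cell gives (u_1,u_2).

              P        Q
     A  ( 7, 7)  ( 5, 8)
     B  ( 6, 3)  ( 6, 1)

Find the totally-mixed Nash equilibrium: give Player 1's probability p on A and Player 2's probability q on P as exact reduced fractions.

p=2/3, q=1/2

P1 indiff ⇒ q·7+(1-q)·5 = q·6+(1-q)·6 ⇒ q(1) = (1-q)(1) ⇒ q = 1/2
P2 indiff ⇒ p·7+(1-p)·3 = p·8+(1-p)·1 ⇒ p(-1) = (1-p)(-2) ⇒ p = 2/3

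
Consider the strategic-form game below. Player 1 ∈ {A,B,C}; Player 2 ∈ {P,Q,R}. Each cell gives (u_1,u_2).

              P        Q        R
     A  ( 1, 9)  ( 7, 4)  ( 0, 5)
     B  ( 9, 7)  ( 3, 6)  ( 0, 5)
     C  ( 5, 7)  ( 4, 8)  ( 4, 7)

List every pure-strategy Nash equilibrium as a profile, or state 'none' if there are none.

Nash profiles: (B,P)

(A,P): not NE [P1→B gives 9>1]
(A,Q): not NE [P2→P gives 9>4]
(A,R): not NE [P1→C gives 4>0; P2→P gives 9>5]
(B,P): NE
(B,Q): not NE [P1→A gives 7>3; P2→P gives 7>6]
(B,R): not NE [P1→C gives 4>0; P2→P gives 7>5]
(C,P): not NE [P1→B gives 9>5; P2→Q gives 8>7]
(C,Q): not NE [P1→A gives 7>4]
(C,R): not NE [P2→Q gives 8>7]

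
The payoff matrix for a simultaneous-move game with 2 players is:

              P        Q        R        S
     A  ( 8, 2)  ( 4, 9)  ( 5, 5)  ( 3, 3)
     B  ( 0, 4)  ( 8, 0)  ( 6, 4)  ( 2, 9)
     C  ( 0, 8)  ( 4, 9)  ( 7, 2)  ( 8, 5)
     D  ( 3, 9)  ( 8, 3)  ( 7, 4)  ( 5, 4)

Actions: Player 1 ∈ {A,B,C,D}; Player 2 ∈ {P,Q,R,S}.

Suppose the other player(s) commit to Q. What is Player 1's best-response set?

P1 best: {B,D}

u_1(A vs Q) = 4
u_1(B vs Q) = 8
u_1(C vs Q) = 4
u_1(D vs Q) = 8
max payoff 8 at {B,D}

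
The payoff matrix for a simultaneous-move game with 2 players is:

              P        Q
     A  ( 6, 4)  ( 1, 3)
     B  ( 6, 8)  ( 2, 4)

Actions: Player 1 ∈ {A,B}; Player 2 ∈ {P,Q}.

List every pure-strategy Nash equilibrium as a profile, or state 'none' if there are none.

(A,P): NE
(A,Q): not NE [P1→B gives 2>1; P2→P gives 4>3]
(B,P): NE
(B,Q): not NE [P2→P gives 8>4]

NE set: (A,P), (B,P)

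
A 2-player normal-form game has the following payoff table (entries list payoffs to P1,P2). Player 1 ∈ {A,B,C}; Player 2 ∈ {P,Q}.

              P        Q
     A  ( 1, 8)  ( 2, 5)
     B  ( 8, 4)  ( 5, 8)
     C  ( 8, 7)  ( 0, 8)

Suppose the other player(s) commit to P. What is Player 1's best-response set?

u_1(A vs P) = 1
u_1(B vs P) = 8
u_1(C vs P) = 8
max payoff 8 at {B,C}

argmax u_1 = {B,C}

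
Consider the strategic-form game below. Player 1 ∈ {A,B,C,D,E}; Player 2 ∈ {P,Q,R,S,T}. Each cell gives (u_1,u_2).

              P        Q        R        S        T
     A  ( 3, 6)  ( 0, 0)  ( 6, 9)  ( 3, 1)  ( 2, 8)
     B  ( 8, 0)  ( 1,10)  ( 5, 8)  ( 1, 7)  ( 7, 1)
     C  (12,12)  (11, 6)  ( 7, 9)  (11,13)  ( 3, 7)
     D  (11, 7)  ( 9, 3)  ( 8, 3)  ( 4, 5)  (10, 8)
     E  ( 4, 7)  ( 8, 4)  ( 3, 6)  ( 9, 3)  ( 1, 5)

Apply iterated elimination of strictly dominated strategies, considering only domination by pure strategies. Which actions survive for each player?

IESDS → P1:{C,D} P2:{P,S,T}

P1 drop A (C beats it: P:12>3 Q:11>0 R:7>6 S:11>3 T:3>2)
P1 drop B (D beats it: P:11>8 Q:9>1 R:8>5 S:4>1 T:10>7)
P1 drop E (C beats it: P:12>4 Q:11>8 R:7>3 S:11>9 T:3>1)
P2 drop Q (P beats it: C:12>6 D:7>3)
P2 drop R (P beats it: C:12>9 D:7>3)
P1→{C,D} P2→{P,S,T}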